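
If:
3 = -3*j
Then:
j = -1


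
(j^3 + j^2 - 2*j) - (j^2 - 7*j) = j^3 + 5*j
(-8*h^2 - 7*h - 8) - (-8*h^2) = -7*h - 8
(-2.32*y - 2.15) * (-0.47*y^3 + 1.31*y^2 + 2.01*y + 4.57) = 1.0904*y^4 - 2.0287*y^3 - 7.4797*y^2 - 14.9239*y - 9.8255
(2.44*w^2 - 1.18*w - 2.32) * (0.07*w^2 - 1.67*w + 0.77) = 0.1708*w^4 - 4.1574*w^3 + 3.687*w^2 + 2.9658*w - 1.7864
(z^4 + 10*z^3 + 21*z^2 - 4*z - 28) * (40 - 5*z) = -5*z^5 - 10*z^4 + 295*z^3 + 860*z^2 - 20*z - 1120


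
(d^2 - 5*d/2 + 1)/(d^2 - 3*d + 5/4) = 2*(d - 2)/(2*d - 5)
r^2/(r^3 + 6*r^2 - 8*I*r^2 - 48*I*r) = r/(r^2 + r*(6 - 8*I) - 48*I)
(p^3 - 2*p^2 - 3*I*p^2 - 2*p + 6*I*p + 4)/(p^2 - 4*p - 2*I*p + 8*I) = (p^2 - p*(2 + I) + 2*I)/(p - 4)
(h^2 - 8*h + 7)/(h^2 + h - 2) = (h - 7)/(h + 2)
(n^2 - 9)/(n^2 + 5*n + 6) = (n - 3)/(n + 2)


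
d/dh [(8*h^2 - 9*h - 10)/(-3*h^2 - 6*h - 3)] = (-25*h - 11)/(3*(h^3 + 3*h^2 + 3*h + 1))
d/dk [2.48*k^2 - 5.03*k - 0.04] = 4.96*k - 5.03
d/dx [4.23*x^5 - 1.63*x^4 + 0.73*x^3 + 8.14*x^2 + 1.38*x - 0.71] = 21.15*x^4 - 6.52*x^3 + 2.19*x^2 + 16.28*x + 1.38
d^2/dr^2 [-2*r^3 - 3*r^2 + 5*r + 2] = -12*r - 6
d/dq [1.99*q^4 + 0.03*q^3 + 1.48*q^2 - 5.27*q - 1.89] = 7.96*q^3 + 0.09*q^2 + 2.96*q - 5.27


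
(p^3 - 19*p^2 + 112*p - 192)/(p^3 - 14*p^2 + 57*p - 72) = (p - 8)/(p - 3)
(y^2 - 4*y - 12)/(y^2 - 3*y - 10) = (y - 6)/(y - 5)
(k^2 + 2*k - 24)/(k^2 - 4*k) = (k + 6)/k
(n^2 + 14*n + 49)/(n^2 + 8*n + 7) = (n + 7)/(n + 1)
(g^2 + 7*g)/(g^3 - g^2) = (g + 7)/(g*(g - 1))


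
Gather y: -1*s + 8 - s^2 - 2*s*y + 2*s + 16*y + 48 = -s^2 + s + y*(16 - 2*s) + 56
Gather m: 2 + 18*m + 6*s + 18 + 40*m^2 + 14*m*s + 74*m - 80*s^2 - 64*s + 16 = 40*m^2 + m*(14*s + 92) - 80*s^2 - 58*s + 36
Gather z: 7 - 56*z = 7 - 56*z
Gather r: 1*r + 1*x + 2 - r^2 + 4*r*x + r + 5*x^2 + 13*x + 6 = -r^2 + r*(4*x + 2) + 5*x^2 + 14*x + 8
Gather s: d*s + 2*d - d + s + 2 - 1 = d + s*(d + 1) + 1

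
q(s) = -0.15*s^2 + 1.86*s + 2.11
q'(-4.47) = 3.20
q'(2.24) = 1.19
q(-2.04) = -2.31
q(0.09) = 2.28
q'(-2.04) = 2.47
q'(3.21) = 0.90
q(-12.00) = -41.81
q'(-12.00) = 5.46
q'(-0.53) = 2.02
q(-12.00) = -41.81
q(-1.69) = -1.46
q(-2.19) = -2.68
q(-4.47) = -9.20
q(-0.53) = 1.08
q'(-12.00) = 5.46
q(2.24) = 5.52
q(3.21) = 6.53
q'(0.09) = 1.83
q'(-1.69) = 2.37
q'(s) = 1.86 - 0.3*s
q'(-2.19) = 2.52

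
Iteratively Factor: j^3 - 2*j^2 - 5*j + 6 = (j - 1)*(j^2 - j - 6) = (j - 3)*(j - 1)*(j + 2)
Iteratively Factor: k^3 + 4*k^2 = (k)*(k^2 + 4*k) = k*(k + 4)*(k)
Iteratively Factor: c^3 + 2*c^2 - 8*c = (c - 2)*(c^2 + 4*c) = c*(c - 2)*(c + 4)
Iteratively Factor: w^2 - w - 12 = (w - 4)*(w + 3)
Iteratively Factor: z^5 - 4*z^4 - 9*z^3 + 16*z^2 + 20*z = (z + 2)*(z^4 - 6*z^3 + 3*z^2 + 10*z) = (z - 2)*(z + 2)*(z^3 - 4*z^2 - 5*z) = (z - 5)*(z - 2)*(z + 2)*(z^2 + z) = z*(z - 5)*(z - 2)*(z + 2)*(z + 1)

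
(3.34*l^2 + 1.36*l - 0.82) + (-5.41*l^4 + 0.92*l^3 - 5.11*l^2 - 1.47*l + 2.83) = -5.41*l^4 + 0.92*l^3 - 1.77*l^2 - 0.11*l + 2.01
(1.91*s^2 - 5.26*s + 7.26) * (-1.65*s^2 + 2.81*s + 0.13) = -3.1515*s^4 + 14.0461*s^3 - 26.5113*s^2 + 19.7168*s + 0.9438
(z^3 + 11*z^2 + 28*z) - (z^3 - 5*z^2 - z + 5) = 16*z^2 + 29*z - 5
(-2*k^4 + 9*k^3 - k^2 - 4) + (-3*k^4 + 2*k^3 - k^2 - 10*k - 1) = -5*k^4 + 11*k^3 - 2*k^2 - 10*k - 5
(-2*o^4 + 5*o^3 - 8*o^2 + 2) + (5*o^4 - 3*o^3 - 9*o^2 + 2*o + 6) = 3*o^4 + 2*o^3 - 17*o^2 + 2*o + 8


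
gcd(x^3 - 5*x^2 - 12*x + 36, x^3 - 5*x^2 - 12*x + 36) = x^3 - 5*x^2 - 12*x + 36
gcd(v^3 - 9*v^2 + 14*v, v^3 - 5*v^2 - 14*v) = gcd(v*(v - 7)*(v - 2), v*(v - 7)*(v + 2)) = v^2 - 7*v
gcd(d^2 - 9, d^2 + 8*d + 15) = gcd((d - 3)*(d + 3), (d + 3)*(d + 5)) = d + 3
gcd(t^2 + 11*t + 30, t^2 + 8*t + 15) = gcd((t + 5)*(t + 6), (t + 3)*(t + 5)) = t + 5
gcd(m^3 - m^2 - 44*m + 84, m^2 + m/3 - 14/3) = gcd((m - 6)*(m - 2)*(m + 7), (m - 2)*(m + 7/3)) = m - 2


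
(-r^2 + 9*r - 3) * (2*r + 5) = -2*r^3 + 13*r^2 + 39*r - 15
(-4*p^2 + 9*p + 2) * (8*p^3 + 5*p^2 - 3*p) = -32*p^5 + 52*p^4 + 73*p^3 - 17*p^2 - 6*p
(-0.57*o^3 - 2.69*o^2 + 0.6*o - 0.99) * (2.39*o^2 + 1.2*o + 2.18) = -1.3623*o^5 - 7.1131*o^4 - 3.0366*o^3 - 7.5103*o^2 + 0.12*o - 2.1582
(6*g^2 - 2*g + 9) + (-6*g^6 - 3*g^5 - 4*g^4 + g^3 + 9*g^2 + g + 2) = -6*g^6 - 3*g^5 - 4*g^4 + g^3 + 15*g^2 - g + 11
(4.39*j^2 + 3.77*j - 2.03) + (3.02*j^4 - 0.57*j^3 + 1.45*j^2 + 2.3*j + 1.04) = 3.02*j^4 - 0.57*j^3 + 5.84*j^2 + 6.07*j - 0.99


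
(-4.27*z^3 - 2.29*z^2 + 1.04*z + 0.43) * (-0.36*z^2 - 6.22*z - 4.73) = 1.5372*z^5 + 27.3838*z^4 + 34.0665*z^3 + 4.2081*z^2 - 7.5938*z - 2.0339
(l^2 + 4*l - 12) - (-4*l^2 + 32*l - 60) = 5*l^2 - 28*l + 48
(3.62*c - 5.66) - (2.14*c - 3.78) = 1.48*c - 1.88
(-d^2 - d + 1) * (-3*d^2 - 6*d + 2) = 3*d^4 + 9*d^3 + d^2 - 8*d + 2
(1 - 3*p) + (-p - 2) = -4*p - 1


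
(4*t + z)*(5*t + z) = 20*t^2 + 9*t*z + z^2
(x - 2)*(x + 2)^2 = x^3 + 2*x^2 - 4*x - 8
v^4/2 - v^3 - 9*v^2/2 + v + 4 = (v/2 + 1/2)*(v - 4)*(v - 1)*(v + 2)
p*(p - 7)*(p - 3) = p^3 - 10*p^2 + 21*p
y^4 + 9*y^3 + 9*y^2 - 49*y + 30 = (y - 1)^2*(y + 5)*(y + 6)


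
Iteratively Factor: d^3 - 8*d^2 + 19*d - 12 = (d - 3)*(d^2 - 5*d + 4) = (d - 4)*(d - 3)*(d - 1)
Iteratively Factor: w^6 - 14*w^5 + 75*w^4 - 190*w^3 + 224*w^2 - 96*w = (w - 2)*(w^5 - 12*w^4 + 51*w^3 - 88*w^2 + 48*w) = (w - 4)*(w - 2)*(w^4 - 8*w^3 + 19*w^2 - 12*w) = (w - 4)*(w - 2)*(w - 1)*(w^3 - 7*w^2 + 12*w) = (w - 4)^2*(w - 2)*(w - 1)*(w^2 - 3*w) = w*(w - 4)^2*(w - 2)*(w - 1)*(w - 3)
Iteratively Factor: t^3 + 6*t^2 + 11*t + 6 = (t + 2)*(t^2 + 4*t + 3) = (t + 1)*(t + 2)*(t + 3)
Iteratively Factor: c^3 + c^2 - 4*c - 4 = (c + 2)*(c^2 - c - 2) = (c - 2)*(c + 2)*(c + 1)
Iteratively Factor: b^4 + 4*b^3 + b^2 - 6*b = (b + 2)*(b^3 + 2*b^2 - 3*b) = (b + 2)*(b + 3)*(b^2 - b) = b*(b + 2)*(b + 3)*(b - 1)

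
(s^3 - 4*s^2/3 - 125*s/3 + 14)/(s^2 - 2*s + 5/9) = 3*(s^2 - s - 42)/(3*s - 5)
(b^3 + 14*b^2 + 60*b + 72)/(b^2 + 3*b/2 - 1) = 2*(b^2 + 12*b + 36)/(2*b - 1)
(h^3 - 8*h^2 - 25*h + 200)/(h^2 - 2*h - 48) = (h^2 - 25)/(h + 6)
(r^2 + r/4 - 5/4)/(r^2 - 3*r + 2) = (r + 5/4)/(r - 2)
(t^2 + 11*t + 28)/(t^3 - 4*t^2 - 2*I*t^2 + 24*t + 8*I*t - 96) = (t^2 + 11*t + 28)/(t^3 - 2*t^2*(2 + I) + 8*t*(3 + I) - 96)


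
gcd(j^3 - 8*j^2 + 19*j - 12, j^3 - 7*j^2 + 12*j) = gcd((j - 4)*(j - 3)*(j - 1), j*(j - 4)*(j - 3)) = j^2 - 7*j + 12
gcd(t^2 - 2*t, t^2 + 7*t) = t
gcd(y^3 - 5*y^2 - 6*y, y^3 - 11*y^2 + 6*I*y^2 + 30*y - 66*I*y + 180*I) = y - 6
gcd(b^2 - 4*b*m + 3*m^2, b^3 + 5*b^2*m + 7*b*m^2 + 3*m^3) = 1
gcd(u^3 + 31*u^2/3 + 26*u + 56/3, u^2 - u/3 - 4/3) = 1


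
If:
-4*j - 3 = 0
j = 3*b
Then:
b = -1/4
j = -3/4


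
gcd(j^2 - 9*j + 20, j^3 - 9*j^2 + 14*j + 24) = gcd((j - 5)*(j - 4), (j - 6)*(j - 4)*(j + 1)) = j - 4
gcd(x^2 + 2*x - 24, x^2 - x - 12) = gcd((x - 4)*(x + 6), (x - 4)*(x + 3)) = x - 4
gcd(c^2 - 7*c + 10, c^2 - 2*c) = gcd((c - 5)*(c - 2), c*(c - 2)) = c - 2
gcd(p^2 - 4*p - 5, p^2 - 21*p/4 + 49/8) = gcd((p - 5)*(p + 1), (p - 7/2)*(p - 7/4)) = 1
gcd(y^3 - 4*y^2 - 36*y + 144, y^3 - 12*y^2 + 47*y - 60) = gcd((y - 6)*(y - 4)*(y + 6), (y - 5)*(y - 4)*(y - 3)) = y - 4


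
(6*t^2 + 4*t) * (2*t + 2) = 12*t^3 + 20*t^2 + 8*t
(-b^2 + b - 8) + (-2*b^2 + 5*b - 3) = -3*b^2 + 6*b - 11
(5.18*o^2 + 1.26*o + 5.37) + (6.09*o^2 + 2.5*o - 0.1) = 11.27*o^2 + 3.76*o + 5.27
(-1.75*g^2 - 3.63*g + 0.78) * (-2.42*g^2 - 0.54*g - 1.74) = 4.235*g^4 + 9.7296*g^3 + 3.1176*g^2 + 5.895*g - 1.3572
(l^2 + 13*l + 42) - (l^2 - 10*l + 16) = 23*l + 26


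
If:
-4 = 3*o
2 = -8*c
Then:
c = -1/4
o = -4/3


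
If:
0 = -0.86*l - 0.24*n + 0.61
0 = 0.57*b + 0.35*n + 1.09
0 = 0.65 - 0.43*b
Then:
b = 1.51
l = 2.27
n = -5.58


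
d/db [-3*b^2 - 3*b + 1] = -6*b - 3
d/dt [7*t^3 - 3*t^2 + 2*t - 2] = 21*t^2 - 6*t + 2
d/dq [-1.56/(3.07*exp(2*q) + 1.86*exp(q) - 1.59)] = (9.5784*exp(q) + 2.9016)*exp(q)/(3.07*exp(2*q) + 1.86*exp(q) - 1.59)^2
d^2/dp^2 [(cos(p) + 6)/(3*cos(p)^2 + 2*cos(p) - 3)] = 3*(-27*sin(p)^4*cos(p) - 70*sin(p)^4 + 114*sin(p)^2 + 81*cos(p)/2 - 18*cos(3*p) + 3*cos(5*p)/2 + 12)/(-3*sin(p)^2 + 2*cos(p))^3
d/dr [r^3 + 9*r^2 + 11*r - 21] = 3*r^2 + 18*r + 11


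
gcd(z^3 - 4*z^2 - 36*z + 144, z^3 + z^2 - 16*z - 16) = z - 4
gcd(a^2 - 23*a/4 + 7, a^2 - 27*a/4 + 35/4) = a - 7/4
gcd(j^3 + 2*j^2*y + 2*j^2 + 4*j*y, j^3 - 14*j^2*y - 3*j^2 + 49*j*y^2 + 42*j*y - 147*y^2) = 1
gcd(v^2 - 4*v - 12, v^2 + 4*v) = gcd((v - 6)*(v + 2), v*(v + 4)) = 1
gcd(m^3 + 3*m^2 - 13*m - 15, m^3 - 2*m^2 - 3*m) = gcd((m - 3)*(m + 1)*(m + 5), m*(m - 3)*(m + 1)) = m^2 - 2*m - 3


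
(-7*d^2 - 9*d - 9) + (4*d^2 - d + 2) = -3*d^2 - 10*d - 7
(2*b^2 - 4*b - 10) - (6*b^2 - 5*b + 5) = -4*b^2 + b - 15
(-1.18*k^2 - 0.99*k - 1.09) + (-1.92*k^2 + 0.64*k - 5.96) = -3.1*k^2 - 0.35*k - 7.05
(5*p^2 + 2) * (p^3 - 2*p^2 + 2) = 5*p^5 - 10*p^4 + 2*p^3 + 6*p^2 + 4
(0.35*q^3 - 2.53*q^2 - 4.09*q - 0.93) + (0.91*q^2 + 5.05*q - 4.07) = 0.35*q^3 - 1.62*q^2 + 0.96*q - 5.0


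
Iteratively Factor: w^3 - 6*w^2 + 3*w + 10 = (w - 2)*(w^2 - 4*w - 5) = (w - 5)*(w - 2)*(w + 1)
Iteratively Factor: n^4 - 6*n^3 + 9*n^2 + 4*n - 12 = (n + 1)*(n^3 - 7*n^2 + 16*n - 12) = (n - 2)*(n + 1)*(n^2 - 5*n + 6) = (n - 3)*(n - 2)*(n + 1)*(n - 2)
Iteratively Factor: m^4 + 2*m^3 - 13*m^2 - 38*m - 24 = (m - 4)*(m^3 + 6*m^2 + 11*m + 6) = (m - 4)*(m + 2)*(m^2 + 4*m + 3) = (m - 4)*(m + 1)*(m + 2)*(m + 3)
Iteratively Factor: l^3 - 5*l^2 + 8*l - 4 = (l - 1)*(l^2 - 4*l + 4) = (l - 2)*(l - 1)*(l - 2)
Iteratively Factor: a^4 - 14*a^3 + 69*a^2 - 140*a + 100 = (a - 2)*(a^3 - 12*a^2 + 45*a - 50) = (a - 2)^2*(a^2 - 10*a + 25) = (a - 5)*(a - 2)^2*(a - 5)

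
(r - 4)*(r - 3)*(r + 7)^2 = r^4 + 7*r^3 - 37*r^2 - 175*r + 588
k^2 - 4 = (k - 2)*(k + 2)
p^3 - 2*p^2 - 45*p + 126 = (p - 6)*(p - 3)*(p + 7)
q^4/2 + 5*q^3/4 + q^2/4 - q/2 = q*(q/2 + 1/2)*(q - 1/2)*(q + 2)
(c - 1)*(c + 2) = c^2 + c - 2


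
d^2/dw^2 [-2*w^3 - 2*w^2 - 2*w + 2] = -12*w - 4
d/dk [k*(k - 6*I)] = 2*k - 6*I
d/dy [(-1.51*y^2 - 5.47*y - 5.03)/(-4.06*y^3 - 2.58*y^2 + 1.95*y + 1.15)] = (-6.1306*y^4 - 44.4164*y^3 - 78.3225*y^2 - 29.4278*y + 3.518)/(16.4836*y^6 + 20.9496*y^5 - 9.1776*y^4 - 19.4*y^3 - 2.1315*y^2 + 4.485*y + 1.3225)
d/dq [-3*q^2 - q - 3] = -6*q - 1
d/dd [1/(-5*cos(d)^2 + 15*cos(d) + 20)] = (3 - 2*cos(d))*sin(d)/(5*(sin(d)^2 + 3*cos(d) + 3)^2)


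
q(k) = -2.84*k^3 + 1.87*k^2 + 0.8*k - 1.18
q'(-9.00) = -722.98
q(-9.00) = 2213.45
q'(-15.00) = -1972.30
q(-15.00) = 9992.57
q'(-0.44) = -2.50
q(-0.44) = -0.93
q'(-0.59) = -4.37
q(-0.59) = -0.42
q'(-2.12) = -45.42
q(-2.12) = 32.59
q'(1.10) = -5.40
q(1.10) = -1.82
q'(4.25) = -137.20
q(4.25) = -182.02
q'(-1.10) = -13.62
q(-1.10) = 3.98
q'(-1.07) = -12.96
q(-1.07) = 3.58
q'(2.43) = -40.42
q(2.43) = -28.94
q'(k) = -8.52*k^2 + 3.74*k + 0.8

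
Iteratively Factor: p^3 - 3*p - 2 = (p + 1)*(p^2 - p - 2) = (p - 2)*(p + 1)*(p + 1)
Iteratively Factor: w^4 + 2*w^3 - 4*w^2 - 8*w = (w)*(w^3 + 2*w^2 - 4*w - 8) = w*(w + 2)*(w^2 - 4) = w*(w - 2)*(w + 2)*(w + 2)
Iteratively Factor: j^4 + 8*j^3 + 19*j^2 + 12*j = (j + 3)*(j^3 + 5*j^2 + 4*j) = j*(j + 3)*(j^2 + 5*j + 4) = j*(j + 3)*(j + 4)*(j + 1)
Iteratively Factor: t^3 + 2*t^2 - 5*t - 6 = (t + 1)*(t^2 + t - 6) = (t + 1)*(t + 3)*(t - 2)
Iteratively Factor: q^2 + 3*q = (q)*(q + 3)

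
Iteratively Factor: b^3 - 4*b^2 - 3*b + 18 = (b + 2)*(b^2 - 6*b + 9) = (b - 3)*(b + 2)*(b - 3)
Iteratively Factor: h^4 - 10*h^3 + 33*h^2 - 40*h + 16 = (h - 1)*(h^3 - 9*h^2 + 24*h - 16) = (h - 4)*(h - 1)*(h^2 - 5*h + 4) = (h - 4)*(h - 1)^2*(h - 4)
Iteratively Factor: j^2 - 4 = (j + 2)*(j - 2)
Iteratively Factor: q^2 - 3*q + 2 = (q - 2)*(q - 1)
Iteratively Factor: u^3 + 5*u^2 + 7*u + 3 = (u + 1)*(u^2 + 4*u + 3) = (u + 1)*(u + 3)*(u + 1)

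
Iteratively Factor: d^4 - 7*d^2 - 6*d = (d - 3)*(d^3 + 3*d^2 + 2*d) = (d - 3)*(d + 1)*(d^2 + 2*d) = (d - 3)*(d + 1)*(d + 2)*(d)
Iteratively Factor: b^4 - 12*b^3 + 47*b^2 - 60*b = (b - 4)*(b^3 - 8*b^2 + 15*b) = (b - 4)*(b - 3)*(b^2 - 5*b) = b*(b - 4)*(b - 3)*(b - 5)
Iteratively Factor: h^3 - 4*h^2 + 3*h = (h)*(h^2 - 4*h + 3) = h*(h - 1)*(h - 3)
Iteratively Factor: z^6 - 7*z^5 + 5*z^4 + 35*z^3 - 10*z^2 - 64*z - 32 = (z - 2)*(z^5 - 5*z^4 - 5*z^3 + 25*z^2 + 40*z + 16) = (z - 2)*(z + 1)*(z^4 - 6*z^3 + z^2 + 24*z + 16) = (z - 4)*(z - 2)*(z + 1)*(z^3 - 2*z^2 - 7*z - 4) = (z - 4)^2*(z - 2)*(z + 1)*(z^2 + 2*z + 1) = (z - 4)^2*(z - 2)*(z + 1)^2*(z + 1)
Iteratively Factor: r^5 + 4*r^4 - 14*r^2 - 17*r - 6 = (r + 1)*(r^4 + 3*r^3 - 3*r^2 - 11*r - 6) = (r + 1)*(r + 3)*(r^3 - 3*r - 2) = (r - 2)*(r + 1)*(r + 3)*(r^2 + 2*r + 1) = (r - 2)*(r + 1)^2*(r + 3)*(r + 1)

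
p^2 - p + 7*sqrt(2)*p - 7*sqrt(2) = (p - 1)*(p + 7*sqrt(2))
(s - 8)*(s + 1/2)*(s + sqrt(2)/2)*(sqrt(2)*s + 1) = sqrt(2)*s^4 - 15*sqrt(2)*s^3/2 + 2*s^3 - 15*s^2 - 7*sqrt(2)*s^2/2 - 8*s - 15*sqrt(2)*s/4 - 2*sqrt(2)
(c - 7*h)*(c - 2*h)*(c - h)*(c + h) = c^4 - 9*c^3*h + 13*c^2*h^2 + 9*c*h^3 - 14*h^4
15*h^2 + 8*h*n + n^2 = (3*h + n)*(5*h + n)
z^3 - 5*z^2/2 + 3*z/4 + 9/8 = (z - 3/2)^2*(z + 1/2)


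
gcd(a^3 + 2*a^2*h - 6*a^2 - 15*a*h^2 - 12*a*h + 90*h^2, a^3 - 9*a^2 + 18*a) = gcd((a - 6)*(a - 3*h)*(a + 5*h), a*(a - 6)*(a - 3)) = a - 6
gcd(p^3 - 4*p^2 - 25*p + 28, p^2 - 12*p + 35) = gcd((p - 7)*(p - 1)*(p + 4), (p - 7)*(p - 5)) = p - 7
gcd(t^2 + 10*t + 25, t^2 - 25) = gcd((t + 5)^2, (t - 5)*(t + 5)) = t + 5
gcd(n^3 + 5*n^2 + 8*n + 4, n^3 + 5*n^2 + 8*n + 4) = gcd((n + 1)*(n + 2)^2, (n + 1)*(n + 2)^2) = n^3 + 5*n^2 + 8*n + 4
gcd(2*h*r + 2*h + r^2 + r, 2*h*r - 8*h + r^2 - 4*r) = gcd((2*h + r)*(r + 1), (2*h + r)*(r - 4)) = 2*h + r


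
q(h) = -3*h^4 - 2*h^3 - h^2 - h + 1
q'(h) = -12*h^3 - 6*h^2 - 2*h - 1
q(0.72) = -1.79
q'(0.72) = -10.03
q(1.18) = -10.67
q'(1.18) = -31.43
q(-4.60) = -1164.12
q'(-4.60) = 1049.27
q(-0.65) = 1.24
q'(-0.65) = 1.06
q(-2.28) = -59.28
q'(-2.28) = 114.60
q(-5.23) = -1979.55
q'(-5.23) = 1562.01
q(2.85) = -254.20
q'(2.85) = -333.22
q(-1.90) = -26.09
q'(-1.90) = 63.45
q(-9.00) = -18296.00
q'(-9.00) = 8279.00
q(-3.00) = -194.00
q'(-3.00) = 275.00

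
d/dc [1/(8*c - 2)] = -2/(4*c - 1)^2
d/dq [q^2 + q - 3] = 2*q + 1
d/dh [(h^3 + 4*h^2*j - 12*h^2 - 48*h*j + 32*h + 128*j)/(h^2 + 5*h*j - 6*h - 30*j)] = (-(2*h + 5*j - 6)*(h^3 + 4*h^2*j - 12*h^2 - 48*h*j + 32*h + 128*j) + (h^2 + 5*h*j - 6*h - 30*j)*(3*h^2 + 8*h*j - 24*h - 48*j + 32))/(h^2 + 5*h*j - 6*h - 30*j)^2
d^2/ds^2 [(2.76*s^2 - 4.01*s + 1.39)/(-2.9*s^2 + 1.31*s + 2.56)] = (46.4777200000001*s^3 - 193.08084*s^2 + 210.3051*s - 88.481222)/(24.389*s^6 - 33.0513*s^5 - 49.65873*s^4 + 56.104549*s^3 + 43.836672*s^2 - 25.755648*s - 16.777216)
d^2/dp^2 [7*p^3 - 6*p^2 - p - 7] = 42*p - 12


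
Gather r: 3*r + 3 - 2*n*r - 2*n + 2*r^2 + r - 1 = -2*n + 2*r^2 + r*(4 - 2*n) + 2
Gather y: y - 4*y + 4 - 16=-3*y - 12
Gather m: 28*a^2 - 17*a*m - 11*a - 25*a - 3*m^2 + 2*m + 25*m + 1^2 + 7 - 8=28*a^2 - 36*a - 3*m^2 + m*(27 - 17*a)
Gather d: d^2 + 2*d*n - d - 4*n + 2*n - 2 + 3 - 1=d^2 + d*(2*n - 1) - 2*n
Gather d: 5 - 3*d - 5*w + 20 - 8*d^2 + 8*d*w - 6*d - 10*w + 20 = -8*d^2 + d*(8*w - 9) - 15*w + 45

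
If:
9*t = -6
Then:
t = -2/3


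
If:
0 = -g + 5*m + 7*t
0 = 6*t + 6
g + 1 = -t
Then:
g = 0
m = 7/5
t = -1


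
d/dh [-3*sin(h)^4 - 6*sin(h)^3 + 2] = -6*(2*sin(h) + 3)*sin(h)^2*cos(h)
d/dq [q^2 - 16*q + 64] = 2*q - 16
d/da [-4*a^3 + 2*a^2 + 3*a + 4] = -12*a^2 + 4*a + 3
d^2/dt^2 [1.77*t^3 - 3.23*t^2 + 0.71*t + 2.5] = 10.62*t - 6.46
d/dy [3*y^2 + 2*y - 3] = 6*y + 2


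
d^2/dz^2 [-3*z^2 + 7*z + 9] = -6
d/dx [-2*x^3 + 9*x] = 9 - 6*x^2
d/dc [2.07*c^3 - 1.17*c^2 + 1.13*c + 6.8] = 6.21*c^2 - 2.34*c + 1.13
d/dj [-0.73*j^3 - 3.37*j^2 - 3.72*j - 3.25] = -2.19*j^2 - 6.74*j - 3.72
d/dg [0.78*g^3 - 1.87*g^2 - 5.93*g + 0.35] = 2.34*g^2 - 3.74*g - 5.93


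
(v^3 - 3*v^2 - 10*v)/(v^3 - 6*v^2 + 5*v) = (v + 2)/(v - 1)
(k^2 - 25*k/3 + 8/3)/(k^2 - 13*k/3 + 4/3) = (k - 8)/(k - 4)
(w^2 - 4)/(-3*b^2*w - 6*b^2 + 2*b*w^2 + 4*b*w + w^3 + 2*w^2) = (w - 2)/(-3*b^2 + 2*b*w + w^2)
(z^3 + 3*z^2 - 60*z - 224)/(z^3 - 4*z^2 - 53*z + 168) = (z + 4)/(z - 3)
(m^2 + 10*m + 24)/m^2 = 1 + 10/m + 24/m^2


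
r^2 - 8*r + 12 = (r - 6)*(r - 2)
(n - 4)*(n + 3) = n^2 - n - 12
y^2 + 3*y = y*(y + 3)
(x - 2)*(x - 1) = x^2 - 3*x + 2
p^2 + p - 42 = (p - 6)*(p + 7)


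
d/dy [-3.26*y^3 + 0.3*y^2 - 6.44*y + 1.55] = -9.78*y^2 + 0.6*y - 6.44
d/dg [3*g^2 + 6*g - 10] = 6*g + 6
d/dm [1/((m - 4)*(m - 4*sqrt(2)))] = ((4 - m)*(m - 4*sqrt(2))^2 + (-m + 4*sqrt(2))*(m - 4)^2)/((m - 4)^3*(m - 4*sqrt(2))^3)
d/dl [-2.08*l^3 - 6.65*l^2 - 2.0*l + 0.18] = -6.24*l^2 - 13.3*l - 2.0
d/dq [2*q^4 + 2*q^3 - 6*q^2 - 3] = 2*q*(4*q^2 + 3*q - 6)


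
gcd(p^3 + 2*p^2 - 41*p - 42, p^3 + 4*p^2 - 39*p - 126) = p^2 + p - 42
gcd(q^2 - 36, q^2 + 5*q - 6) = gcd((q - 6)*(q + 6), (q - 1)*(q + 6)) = q + 6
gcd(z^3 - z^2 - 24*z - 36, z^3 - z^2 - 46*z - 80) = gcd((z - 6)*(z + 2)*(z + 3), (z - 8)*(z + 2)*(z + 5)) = z + 2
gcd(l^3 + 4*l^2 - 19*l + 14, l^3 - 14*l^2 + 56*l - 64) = l - 2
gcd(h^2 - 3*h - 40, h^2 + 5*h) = h + 5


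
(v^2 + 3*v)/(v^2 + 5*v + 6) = v/(v + 2)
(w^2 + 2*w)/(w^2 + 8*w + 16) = w*(w + 2)/(w^2 + 8*w + 16)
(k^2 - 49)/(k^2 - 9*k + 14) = (k + 7)/(k - 2)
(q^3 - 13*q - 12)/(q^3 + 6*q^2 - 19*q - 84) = (q + 1)/(q + 7)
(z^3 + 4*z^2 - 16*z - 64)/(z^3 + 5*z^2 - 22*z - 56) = (z^2 + 8*z + 16)/(z^2 + 9*z + 14)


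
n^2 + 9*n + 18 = (n + 3)*(n + 6)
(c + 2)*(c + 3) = c^2 + 5*c + 6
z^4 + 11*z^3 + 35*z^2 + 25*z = z*(z + 1)*(z + 5)^2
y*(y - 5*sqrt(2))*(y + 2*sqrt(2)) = y^3 - 3*sqrt(2)*y^2 - 20*y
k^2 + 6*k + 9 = (k + 3)^2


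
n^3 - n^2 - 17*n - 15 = (n - 5)*(n + 1)*(n + 3)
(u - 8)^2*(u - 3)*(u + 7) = u^4 - 12*u^3 - 21*u^2 + 592*u - 1344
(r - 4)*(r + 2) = r^2 - 2*r - 8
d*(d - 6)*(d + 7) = d^3 + d^2 - 42*d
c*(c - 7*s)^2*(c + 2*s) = c^4 - 12*c^3*s + 21*c^2*s^2 + 98*c*s^3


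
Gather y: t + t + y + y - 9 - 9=2*t + 2*y - 18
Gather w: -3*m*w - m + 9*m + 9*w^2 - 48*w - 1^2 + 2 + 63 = 8*m + 9*w^2 + w*(-3*m - 48) + 64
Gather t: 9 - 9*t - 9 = -9*t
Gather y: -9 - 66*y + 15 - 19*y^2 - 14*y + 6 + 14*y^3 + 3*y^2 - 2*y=14*y^3 - 16*y^2 - 82*y + 12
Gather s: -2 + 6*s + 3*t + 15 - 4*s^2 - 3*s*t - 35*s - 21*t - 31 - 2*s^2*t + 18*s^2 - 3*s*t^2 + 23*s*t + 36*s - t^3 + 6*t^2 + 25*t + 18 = s^2*(14 - 2*t) + s*(-3*t^2 + 20*t + 7) - t^3 + 6*t^2 + 7*t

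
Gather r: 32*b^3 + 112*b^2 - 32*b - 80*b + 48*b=32*b^3 + 112*b^2 - 64*b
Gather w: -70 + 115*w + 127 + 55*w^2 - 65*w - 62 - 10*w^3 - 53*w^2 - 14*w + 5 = -10*w^3 + 2*w^2 + 36*w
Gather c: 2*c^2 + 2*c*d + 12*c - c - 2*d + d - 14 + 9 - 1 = 2*c^2 + c*(2*d + 11) - d - 6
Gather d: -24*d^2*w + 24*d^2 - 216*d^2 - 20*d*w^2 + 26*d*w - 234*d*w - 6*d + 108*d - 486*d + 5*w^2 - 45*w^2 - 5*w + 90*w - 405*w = d^2*(-24*w - 192) + d*(-20*w^2 - 208*w - 384) - 40*w^2 - 320*w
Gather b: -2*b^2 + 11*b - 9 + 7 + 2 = -2*b^2 + 11*b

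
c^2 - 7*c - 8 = (c - 8)*(c + 1)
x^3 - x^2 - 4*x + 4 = (x - 2)*(x - 1)*(x + 2)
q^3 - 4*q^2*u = q^2*(q - 4*u)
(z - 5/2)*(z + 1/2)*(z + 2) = z^3 - 21*z/4 - 5/2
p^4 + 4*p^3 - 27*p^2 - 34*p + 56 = (p - 4)*(p - 1)*(p + 2)*(p + 7)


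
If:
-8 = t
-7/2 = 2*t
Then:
No Solution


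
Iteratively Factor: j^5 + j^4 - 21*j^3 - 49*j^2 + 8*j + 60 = (j + 3)*(j^4 - 2*j^3 - 15*j^2 - 4*j + 20) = (j - 5)*(j + 3)*(j^3 + 3*j^2 - 4) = (j - 5)*(j + 2)*(j + 3)*(j^2 + j - 2) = (j - 5)*(j + 2)^2*(j + 3)*(j - 1)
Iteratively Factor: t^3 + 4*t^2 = (t + 4)*(t^2) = t*(t + 4)*(t)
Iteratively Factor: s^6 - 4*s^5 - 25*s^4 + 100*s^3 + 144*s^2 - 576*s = (s - 4)*(s^5 - 25*s^3 + 144*s) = s*(s - 4)*(s^4 - 25*s^2 + 144) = s*(s - 4)*(s + 4)*(s^3 - 4*s^2 - 9*s + 36) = s*(s - 4)*(s - 3)*(s + 4)*(s^2 - s - 12) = s*(s - 4)*(s - 3)*(s + 3)*(s + 4)*(s - 4)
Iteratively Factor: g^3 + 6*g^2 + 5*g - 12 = (g - 1)*(g^2 + 7*g + 12) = (g - 1)*(g + 3)*(g + 4)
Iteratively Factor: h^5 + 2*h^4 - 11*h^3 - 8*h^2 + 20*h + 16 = (h - 2)*(h^4 + 4*h^3 - 3*h^2 - 14*h - 8) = (h - 2)^2*(h^3 + 6*h^2 + 9*h + 4) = (h - 2)^2*(h + 1)*(h^2 + 5*h + 4) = (h - 2)^2*(h + 1)*(h + 4)*(h + 1)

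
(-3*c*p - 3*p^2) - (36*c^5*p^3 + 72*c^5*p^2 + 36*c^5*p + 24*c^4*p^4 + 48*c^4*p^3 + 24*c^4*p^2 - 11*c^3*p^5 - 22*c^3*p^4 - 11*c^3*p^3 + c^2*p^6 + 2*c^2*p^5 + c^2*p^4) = -36*c^5*p^3 - 72*c^5*p^2 - 36*c^5*p - 24*c^4*p^4 - 48*c^4*p^3 - 24*c^4*p^2 + 11*c^3*p^5 + 22*c^3*p^4 + 11*c^3*p^3 - c^2*p^6 - 2*c^2*p^5 - c^2*p^4 - 3*c*p - 3*p^2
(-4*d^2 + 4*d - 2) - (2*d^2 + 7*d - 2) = -6*d^2 - 3*d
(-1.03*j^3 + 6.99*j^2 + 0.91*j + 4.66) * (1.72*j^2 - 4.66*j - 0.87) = -1.7716*j^5 + 16.8226*j^4 - 30.1121*j^3 - 2.3067*j^2 - 22.5073*j - 4.0542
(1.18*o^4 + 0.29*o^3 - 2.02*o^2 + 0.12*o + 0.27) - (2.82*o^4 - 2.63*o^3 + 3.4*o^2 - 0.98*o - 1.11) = -1.64*o^4 + 2.92*o^3 - 5.42*o^2 + 1.1*o + 1.38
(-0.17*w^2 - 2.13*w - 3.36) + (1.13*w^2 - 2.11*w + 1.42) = 0.96*w^2 - 4.24*w - 1.94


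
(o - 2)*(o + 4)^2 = o^3 + 6*o^2 - 32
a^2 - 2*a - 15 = (a - 5)*(a + 3)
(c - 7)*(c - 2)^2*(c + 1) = c^4 - 10*c^3 + 21*c^2 + 4*c - 28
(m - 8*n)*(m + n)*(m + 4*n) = m^3 - 3*m^2*n - 36*m*n^2 - 32*n^3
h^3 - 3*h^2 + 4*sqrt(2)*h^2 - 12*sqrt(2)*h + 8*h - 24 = (h - 3)*(h + 2*sqrt(2))^2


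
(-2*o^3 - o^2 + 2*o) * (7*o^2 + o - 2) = -14*o^5 - 9*o^4 + 17*o^3 + 4*o^2 - 4*o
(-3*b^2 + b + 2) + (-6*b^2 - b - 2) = -9*b^2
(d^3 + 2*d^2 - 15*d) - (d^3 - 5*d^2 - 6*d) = 7*d^2 - 9*d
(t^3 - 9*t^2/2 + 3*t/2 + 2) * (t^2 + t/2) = t^5 - 4*t^4 - 3*t^3/4 + 11*t^2/4 + t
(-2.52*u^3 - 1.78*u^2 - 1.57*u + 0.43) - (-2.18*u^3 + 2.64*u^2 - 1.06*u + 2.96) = -0.34*u^3 - 4.42*u^2 - 0.51*u - 2.53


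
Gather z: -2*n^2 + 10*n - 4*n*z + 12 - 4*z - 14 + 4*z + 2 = -2*n^2 - 4*n*z + 10*n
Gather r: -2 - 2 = -4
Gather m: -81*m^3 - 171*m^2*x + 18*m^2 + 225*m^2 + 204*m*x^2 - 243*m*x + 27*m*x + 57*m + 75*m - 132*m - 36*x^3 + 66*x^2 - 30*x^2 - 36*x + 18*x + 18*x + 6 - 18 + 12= -81*m^3 + m^2*(243 - 171*x) + m*(204*x^2 - 216*x) - 36*x^3 + 36*x^2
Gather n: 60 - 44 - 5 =11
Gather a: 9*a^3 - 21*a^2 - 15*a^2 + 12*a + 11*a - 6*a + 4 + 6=9*a^3 - 36*a^2 + 17*a + 10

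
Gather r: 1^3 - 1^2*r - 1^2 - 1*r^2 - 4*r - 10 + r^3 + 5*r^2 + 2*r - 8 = r^3 + 4*r^2 - 3*r - 18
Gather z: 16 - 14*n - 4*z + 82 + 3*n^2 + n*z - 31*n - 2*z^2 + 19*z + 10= 3*n^2 - 45*n - 2*z^2 + z*(n + 15) + 108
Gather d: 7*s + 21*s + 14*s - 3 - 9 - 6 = 42*s - 18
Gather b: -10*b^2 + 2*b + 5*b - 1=-10*b^2 + 7*b - 1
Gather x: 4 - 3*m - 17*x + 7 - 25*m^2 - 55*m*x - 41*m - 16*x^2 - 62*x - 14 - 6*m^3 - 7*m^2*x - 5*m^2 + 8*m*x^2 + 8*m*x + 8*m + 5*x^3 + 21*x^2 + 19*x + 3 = -6*m^3 - 30*m^2 - 36*m + 5*x^3 + x^2*(8*m + 5) + x*(-7*m^2 - 47*m - 60)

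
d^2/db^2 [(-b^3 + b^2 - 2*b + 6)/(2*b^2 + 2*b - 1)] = 6*(-6*b^3 + 28*b^2 + 19*b + 11)/(8*b^6 + 24*b^5 + 12*b^4 - 16*b^3 - 6*b^2 + 6*b - 1)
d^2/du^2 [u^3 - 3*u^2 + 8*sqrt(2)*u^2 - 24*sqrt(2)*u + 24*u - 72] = 6*u - 6 + 16*sqrt(2)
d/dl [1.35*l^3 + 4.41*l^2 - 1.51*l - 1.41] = 4.05*l^2 + 8.82*l - 1.51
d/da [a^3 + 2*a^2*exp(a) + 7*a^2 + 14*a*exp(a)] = 2*a^2*exp(a) + 3*a^2 + 18*a*exp(a) + 14*a + 14*exp(a)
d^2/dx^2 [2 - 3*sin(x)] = 3*sin(x)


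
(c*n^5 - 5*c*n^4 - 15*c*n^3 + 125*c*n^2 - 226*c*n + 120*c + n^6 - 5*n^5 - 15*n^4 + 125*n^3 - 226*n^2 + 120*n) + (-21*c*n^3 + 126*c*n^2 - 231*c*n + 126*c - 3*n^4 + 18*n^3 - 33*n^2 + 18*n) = c*n^5 - 5*c*n^4 - 36*c*n^3 + 251*c*n^2 - 457*c*n + 246*c + n^6 - 5*n^5 - 18*n^4 + 143*n^3 - 259*n^2 + 138*n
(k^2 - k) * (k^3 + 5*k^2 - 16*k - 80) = k^5 + 4*k^4 - 21*k^3 - 64*k^2 + 80*k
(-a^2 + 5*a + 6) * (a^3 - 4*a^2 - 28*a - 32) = -a^5 + 9*a^4 + 14*a^3 - 132*a^2 - 328*a - 192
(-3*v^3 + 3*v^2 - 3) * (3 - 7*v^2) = 21*v^5 - 21*v^4 - 9*v^3 + 30*v^2 - 9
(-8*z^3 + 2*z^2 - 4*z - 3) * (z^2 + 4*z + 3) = -8*z^5 - 30*z^4 - 20*z^3 - 13*z^2 - 24*z - 9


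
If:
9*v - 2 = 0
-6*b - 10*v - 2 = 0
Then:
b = -19/27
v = 2/9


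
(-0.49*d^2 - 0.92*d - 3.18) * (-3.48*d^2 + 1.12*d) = 1.7052*d^4 + 2.6528*d^3 + 10.036*d^2 - 3.5616*d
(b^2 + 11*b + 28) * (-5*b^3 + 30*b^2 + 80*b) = -5*b^5 - 25*b^4 + 270*b^3 + 1720*b^2 + 2240*b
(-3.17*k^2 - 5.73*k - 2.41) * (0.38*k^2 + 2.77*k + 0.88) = -1.2046*k^4 - 10.9583*k^3 - 19.5775*k^2 - 11.7181*k - 2.1208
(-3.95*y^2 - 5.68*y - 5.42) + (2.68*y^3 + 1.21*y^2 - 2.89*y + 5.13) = 2.68*y^3 - 2.74*y^2 - 8.57*y - 0.29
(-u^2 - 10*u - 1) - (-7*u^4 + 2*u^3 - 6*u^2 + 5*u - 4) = 7*u^4 - 2*u^3 + 5*u^2 - 15*u + 3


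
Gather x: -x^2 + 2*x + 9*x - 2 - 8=-x^2 + 11*x - 10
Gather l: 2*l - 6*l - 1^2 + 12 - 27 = -4*l - 16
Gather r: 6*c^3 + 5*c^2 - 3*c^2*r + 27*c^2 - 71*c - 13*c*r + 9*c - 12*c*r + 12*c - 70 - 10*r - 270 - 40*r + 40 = 6*c^3 + 32*c^2 - 50*c + r*(-3*c^2 - 25*c - 50) - 300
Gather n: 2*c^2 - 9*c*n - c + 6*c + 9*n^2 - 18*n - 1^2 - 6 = 2*c^2 + 5*c + 9*n^2 + n*(-9*c - 18) - 7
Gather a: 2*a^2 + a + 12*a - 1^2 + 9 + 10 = 2*a^2 + 13*a + 18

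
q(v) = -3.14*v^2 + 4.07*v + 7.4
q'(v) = 4.07 - 6.28*v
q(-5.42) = -106.90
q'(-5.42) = 38.11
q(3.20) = -11.73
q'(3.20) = -16.03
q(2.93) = -7.63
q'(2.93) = -14.33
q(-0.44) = 5.00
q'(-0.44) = 6.83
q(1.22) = 7.69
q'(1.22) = -3.59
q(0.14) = 7.91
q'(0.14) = 3.19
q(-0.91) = 1.10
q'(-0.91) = 9.78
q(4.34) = -34.08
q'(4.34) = -23.19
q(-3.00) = -33.07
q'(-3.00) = 22.91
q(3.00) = -8.65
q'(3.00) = -14.77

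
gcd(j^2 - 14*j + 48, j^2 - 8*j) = j - 8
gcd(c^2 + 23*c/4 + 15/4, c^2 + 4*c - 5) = c + 5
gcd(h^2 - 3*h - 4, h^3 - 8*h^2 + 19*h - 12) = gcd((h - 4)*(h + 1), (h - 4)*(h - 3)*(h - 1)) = h - 4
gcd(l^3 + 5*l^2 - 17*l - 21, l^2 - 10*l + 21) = l - 3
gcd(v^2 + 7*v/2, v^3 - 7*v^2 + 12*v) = v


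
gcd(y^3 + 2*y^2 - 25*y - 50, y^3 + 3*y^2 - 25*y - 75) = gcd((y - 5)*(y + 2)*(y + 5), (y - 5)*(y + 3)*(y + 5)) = y^2 - 25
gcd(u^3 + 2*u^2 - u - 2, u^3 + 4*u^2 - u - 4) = u^2 - 1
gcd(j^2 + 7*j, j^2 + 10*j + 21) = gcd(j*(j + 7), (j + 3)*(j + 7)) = j + 7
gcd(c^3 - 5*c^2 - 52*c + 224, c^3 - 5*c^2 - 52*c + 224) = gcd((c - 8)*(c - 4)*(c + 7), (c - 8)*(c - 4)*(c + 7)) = c^3 - 5*c^2 - 52*c + 224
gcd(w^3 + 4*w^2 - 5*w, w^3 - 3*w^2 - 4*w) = w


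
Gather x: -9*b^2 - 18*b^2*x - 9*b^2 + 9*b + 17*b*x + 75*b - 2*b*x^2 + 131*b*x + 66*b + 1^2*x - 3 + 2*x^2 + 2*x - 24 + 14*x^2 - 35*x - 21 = -18*b^2 + 150*b + x^2*(16 - 2*b) + x*(-18*b^2 + 148*b - 32) - 48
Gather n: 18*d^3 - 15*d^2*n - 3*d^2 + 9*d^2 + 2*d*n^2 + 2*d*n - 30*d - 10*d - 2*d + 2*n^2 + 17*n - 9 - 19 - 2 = 18*d^3 + 6*d^2 - 42*d + n^2*(2*d + 2) + n*(-15*d^2 + 2*d + 17) - 30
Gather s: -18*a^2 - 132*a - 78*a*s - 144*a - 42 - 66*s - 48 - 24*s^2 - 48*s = -18*a^2 - 276*a - 24*s^2 + s*(-78*a - 114) - 90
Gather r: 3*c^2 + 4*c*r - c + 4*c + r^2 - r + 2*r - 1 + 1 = 3*c^2 + 3*c + r^2 + r*(4*c + 1)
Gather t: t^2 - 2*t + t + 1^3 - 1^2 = t^2 - t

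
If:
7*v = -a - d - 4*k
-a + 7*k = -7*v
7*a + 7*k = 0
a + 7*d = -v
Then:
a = 0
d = 0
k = 0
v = 0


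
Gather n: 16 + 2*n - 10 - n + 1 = n + 7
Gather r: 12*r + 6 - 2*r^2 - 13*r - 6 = -2*r^2 - r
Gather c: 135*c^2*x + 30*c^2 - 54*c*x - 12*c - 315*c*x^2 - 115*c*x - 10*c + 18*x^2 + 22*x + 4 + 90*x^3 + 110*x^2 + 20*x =c^2*(135*x + 30) + c*(-315*x^2 - 169*x - 22) + 90*x^3 + 128*x^2 + 42*x + 4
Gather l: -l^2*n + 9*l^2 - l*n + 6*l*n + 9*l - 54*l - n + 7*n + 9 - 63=l^2*(9 - n) + l*(5*n - 45) + 6*n - 54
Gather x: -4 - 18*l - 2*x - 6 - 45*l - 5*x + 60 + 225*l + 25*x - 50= 162*l + 18*x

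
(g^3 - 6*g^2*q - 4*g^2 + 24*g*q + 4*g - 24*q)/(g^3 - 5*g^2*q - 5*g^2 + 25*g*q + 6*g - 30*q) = (-g^2 + 6*g*q + 2*g - 12*q)/(-g^2 + 5*g*q + 3*g - 15*q)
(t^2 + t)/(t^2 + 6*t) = (t + 1)/(t + 6)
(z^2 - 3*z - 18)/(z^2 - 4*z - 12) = (z + 3)/(z + 2)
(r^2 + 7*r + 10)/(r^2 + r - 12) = (r^2 + 7*r + 10)/(r^2 + r - 12)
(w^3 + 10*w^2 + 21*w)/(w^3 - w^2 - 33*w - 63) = w*(w + 7)/(w^2 - 4*w - 21)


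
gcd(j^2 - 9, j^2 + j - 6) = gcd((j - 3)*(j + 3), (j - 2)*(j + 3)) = j + 3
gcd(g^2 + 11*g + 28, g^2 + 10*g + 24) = g + 4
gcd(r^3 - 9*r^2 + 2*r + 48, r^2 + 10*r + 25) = 1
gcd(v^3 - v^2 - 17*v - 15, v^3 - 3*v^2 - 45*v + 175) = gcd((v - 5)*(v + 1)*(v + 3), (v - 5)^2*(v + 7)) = v - 5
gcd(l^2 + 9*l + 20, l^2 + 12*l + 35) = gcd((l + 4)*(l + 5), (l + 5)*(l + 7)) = l + 5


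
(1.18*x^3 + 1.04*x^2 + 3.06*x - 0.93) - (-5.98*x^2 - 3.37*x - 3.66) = 1.18*x^3 + 7.02*x^2 + 6.43*x + 2.73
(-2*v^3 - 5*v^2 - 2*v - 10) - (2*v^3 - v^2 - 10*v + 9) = -4*v^3 - 4*v^2 + 8*v - 19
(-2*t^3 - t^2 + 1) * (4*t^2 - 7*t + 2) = -8*t^5 + 10*t^4 + 3*t^3 + 2*t^2 - 7*t + 2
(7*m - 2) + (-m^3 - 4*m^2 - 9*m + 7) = -m^3 - 4*m^2 - 2*m + 5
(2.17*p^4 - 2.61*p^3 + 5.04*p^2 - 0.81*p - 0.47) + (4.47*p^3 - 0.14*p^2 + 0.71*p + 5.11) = 2.17*p^4 + 1.86*p^3 + 4.9*p^2 - 0.1*p + 4.64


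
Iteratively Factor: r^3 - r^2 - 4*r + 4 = (r + 2)*(r^2 - 3*r + 2) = (r - 1)*(r + 2)*(r - 2)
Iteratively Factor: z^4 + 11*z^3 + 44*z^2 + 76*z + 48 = (z + 3)*(z^3 + 8*z^2 + 20*z + 16) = (z + 2)*(z + 3)*(z^2 + 6*z + 8) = (z + 2)^2*(z + 3)*(z + 4)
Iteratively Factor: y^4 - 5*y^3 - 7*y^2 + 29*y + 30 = (y + 1)*(y^3 - 6*y^2 - y + 30) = (y - 3)*(y + 1)*(y^2 - 3*y - 10) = (y - 5)*(y - 3)*(y + 1)*(y + 2)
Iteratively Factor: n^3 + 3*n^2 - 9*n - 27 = (n - 3)*(n^2 + 6*n + 9) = (n - 3)*(n + 3)*(n + 3)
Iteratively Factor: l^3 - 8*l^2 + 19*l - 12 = (l - 1)*(l^2 - 7*l + 12) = (l - 4)*(l - 1)*(l - 3)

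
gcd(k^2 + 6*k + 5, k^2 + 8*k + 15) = k + 5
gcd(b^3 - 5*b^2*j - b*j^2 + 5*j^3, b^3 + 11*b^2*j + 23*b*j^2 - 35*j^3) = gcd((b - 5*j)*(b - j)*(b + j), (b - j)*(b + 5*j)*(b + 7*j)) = b - j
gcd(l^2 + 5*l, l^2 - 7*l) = l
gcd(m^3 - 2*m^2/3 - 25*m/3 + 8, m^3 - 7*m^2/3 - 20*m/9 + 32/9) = m^2 - 11*m/3 + 8/3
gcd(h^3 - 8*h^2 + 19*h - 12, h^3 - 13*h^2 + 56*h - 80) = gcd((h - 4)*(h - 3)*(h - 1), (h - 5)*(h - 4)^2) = h - 4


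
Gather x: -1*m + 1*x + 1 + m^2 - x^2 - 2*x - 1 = m^2 - m - x^2 - x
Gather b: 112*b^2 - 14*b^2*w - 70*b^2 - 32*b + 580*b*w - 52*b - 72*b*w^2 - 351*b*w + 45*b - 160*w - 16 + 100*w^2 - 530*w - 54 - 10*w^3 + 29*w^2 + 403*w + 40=b^2*(42 - 14*w) + b*(-72*w^2 + 229*w - 39) - 10*w^3 + 129*w^2 - 287*w - 30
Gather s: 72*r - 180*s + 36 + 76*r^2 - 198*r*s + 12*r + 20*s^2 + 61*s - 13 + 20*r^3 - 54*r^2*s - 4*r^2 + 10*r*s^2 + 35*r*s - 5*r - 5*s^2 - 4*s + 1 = 20*r^3 + 72*r^2 + 79*r + s^2*(10*r + 15) + s*(-54*r^2 - 163*r - 123) + 24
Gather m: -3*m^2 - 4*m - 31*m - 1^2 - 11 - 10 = -3*m^2 - 35*m - 22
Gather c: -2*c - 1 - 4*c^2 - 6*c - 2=-4*c^2 - 8*c - 3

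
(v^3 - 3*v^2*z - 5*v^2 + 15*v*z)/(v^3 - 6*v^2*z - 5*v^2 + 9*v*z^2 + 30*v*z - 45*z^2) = v/(v - 3*z)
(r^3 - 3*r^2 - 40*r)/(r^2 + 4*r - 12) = r*(r^2 - 3*r - 40)/(r^2 + 4*r - 12)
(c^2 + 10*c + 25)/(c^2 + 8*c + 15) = (c + 5)/(c + 3)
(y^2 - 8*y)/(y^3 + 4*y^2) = (y - 8)/(y*(y + 4))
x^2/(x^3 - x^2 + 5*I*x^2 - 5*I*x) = x/(x^2 - x + 5*I*x - 5*I)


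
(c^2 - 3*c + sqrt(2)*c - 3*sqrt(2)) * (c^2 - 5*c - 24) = c^4 - 8*c^3 + sqrt(2)*c^3 - 8*sqrt(2)*c^2 - 9*c^2 - 9*sqrt(2)*c + 72*c + 72*sqrt(2)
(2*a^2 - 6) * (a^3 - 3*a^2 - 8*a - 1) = 2*a^5 - 6*a^4 - 22*a^3 + 16*a^2 + 48*a + 6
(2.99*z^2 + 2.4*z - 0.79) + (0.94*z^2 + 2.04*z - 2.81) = 3.93*z^2 + 4.44*z - 3.6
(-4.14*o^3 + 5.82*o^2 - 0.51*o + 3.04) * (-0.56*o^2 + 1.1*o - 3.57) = 2.3184*o^5 - 7.8132*o^4 + 21.4674*o^3 - 23.0408*o^2 + 5.1647*o - 10.8528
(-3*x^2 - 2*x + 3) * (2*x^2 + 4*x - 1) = -6*x^4 - 16*x^3 + x^2 + 14*x - 3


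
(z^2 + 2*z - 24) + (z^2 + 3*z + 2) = 2*z^2 + 5*z - 22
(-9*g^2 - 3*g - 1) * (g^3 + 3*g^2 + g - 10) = -9*g^5 - 30*g^4 - 19*g^3 + 84*g^2 + 29*g + 10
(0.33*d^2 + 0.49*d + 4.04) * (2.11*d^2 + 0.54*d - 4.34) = 0.6963*d^4 + 1.2121*d^3 + 7.3568*d^2 + 0.0550000000000002*d - 17.5336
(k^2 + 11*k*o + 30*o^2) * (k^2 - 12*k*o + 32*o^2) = k^4 - k^3*o - 70*k^2*o^2 - 8*k*o^3 + 960*o^4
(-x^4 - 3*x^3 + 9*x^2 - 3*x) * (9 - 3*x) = 3*x^5 - 54*x^3 + 90*x^2 - 27*x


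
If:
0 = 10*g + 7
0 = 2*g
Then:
No Solution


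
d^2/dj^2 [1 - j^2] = -2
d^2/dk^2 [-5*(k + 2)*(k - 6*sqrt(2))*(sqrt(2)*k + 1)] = -30*sqrt(2)*k - 20*sqrt(2) + 110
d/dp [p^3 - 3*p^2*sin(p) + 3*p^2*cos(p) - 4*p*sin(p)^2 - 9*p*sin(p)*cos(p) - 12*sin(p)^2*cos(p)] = -3*sqrt(2)*p^2*sin(p + pi/4) + 3*p^2 - 4*p*sin(2*p) - 9*p*cos(2*p) + 6*sqrt(2)*p*cos(p + pi/4) + 3*sin(p) - 9*sin(2*p)/2 - 9*sin(3*p) + 2*cos(2*p) - 2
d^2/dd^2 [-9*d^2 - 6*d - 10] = -18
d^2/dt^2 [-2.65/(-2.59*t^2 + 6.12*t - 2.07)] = (-35.55293*t^2 + 84.00924*t + 2.65*(5.18*t - 6.12)*(10.36*t - 12.24) - 28.41489)/(2.59*t^2 - 6.12*t + 2.07)^3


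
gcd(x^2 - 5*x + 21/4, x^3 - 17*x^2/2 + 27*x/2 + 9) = 1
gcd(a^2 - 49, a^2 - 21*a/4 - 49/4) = a - 7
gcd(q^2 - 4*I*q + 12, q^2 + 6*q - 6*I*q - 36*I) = q - 6*I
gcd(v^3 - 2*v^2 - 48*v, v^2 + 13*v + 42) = v + 6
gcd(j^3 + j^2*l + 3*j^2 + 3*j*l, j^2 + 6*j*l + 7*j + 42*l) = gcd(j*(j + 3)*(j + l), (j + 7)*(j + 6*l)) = 1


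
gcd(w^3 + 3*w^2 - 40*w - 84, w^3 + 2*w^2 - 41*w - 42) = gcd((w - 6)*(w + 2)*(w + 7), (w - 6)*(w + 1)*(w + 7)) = w^2 + w - 42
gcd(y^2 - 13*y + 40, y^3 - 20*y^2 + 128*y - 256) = y - 8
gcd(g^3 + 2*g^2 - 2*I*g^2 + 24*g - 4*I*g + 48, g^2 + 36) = g - 6*I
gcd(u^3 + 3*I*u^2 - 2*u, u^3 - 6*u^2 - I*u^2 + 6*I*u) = u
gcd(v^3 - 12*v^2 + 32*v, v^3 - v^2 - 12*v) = v^2 - 4*v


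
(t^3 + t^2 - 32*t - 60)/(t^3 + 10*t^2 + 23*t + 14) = (t^2 - t - 30)/(t^2 + 8*t + 7)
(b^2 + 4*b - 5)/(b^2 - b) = (b + 5)/b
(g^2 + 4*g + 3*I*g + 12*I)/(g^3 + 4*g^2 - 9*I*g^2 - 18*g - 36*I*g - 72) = (g + 3*I)/(g^2 - 9*I*g - 18)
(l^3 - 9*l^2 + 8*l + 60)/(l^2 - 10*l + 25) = (l^2 - 4*l - 12)/(l - 5)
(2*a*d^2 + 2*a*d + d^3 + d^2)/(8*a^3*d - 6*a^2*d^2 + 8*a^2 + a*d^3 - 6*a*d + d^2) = d*(2*a*d + 2*a + d^2 + d)/(8*a^3*d - 6*a^2*d^2 + 8*a^2 + a*d^3 - 6*a*d + d^2)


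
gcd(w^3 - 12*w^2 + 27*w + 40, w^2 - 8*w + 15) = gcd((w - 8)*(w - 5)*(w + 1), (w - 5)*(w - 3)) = w - 5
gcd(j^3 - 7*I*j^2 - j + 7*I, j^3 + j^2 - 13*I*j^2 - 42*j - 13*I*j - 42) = j^2 + j*(1 - 7*I) - 7*I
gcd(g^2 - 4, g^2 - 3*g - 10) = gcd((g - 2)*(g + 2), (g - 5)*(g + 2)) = g + 2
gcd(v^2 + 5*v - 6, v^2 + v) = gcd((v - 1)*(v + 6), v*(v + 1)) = 1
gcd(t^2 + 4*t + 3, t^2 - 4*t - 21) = t + 3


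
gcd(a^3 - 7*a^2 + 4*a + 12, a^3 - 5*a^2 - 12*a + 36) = a^2 - 8*a + 12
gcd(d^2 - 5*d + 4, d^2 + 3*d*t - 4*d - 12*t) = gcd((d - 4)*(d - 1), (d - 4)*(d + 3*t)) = d - 4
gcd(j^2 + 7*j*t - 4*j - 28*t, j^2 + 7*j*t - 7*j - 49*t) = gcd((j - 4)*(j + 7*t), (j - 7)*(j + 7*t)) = j + 7*t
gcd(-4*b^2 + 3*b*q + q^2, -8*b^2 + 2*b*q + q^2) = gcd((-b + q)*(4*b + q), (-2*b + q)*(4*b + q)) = 4*b + q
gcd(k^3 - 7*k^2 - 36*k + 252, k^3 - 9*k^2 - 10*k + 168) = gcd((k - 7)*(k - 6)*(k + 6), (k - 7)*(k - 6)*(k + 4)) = k^2 - 13*k + 42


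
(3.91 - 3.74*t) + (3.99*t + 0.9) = 0.25*t + 4.81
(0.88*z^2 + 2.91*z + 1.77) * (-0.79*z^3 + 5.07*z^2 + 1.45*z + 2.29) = -0.6952*z^5 + 2.1627*z^4 + 14.6314*z^3 + 15.2086*z^2 + 9.2304*z + 4.0533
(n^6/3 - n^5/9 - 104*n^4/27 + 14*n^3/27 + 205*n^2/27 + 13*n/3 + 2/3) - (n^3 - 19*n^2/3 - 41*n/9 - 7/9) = n^6/3 - n^5/9 - 104*n^4/27 - 13*n^3/27 + 376*n^2/27 + 80*n/9 + 13/9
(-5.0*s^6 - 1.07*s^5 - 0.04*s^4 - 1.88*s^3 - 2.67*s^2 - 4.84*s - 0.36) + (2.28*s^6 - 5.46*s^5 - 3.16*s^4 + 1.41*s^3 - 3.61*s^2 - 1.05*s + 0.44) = -2.72*s^6 - 6.53*s^5 - 3.2*s^4 - 0.47*s^3 - 6.28*s^2 - 5.89*s + 0.08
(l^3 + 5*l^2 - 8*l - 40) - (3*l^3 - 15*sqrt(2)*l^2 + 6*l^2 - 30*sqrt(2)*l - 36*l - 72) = -2*l^3 - l^2 + 15*sqrt(2)*l^2 + 28*l + 30*sqrt(2)*l + 32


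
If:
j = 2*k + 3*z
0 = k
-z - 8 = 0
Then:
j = -24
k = 0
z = -8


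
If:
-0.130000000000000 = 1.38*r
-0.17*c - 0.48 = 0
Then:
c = -2.82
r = -0.09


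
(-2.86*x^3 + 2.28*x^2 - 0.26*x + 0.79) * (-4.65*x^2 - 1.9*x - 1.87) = 13.299*x^5 - 5.168*x^4 + 2.2252*x^3 - 7.4431*x^2 - 1.0148*x - 1.4773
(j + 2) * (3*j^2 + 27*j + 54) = 3*j^3 + 33*j^2 + 108*j + 108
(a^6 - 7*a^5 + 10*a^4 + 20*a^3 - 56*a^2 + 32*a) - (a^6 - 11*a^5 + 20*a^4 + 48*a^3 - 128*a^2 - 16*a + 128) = 4*a^5 - 10*a^4 - 28*a^3 + 72*a^2 + 48*a - 128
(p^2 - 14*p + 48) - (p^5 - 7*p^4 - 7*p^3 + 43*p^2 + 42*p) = -p^5 + 7*p^4 + 7*p^3 - 42*p^2 - 56*p + 48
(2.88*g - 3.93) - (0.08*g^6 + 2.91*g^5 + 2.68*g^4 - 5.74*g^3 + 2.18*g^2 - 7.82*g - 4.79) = -0.08*g^6 - 2.91*g^5 - 2.68*g^4 + 5.74*g^3 - 2.18*g^2 + 10.7*g + 0.86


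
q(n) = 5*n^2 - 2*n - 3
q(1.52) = 5.51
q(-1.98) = 20.56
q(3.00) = 36.00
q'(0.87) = 6.70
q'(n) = 10*n - 2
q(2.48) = 22.79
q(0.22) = -3.20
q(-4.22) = 94.48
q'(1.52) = 13.20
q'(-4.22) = -44.20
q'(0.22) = 0.20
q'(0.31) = 1.10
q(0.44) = -2.91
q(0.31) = -3.14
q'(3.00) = 28.00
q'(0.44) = 2.40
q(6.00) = 165.00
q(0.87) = -0.96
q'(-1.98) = -21.80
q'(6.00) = 58.00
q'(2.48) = 22.80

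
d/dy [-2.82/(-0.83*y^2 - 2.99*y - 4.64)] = (-4.6812*y - 8.4318)/(0.83*y^2 + 2.99*y + 4.64)^2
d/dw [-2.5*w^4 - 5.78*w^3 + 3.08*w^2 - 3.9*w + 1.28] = -10.0*w^3 - 17.34*w^2 + 6.16*w - 3.9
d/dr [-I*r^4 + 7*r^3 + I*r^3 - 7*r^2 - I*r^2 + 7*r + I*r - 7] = -4*I*r^3 + 3*r^2*(7 + I) - 2*r*(7 + I) + 7 + I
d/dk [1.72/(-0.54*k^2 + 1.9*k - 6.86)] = (1.8576*k - 3.268)/(0.54*k^2 - 1.9*k + 6.86)^2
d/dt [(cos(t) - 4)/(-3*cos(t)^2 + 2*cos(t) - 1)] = (-3*cos(t)^2 + 24*cos(t) - 7)*sin(t)/(3*sin(t)^2 + 2*cos(t) - 4)^2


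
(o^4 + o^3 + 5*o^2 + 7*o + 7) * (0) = 0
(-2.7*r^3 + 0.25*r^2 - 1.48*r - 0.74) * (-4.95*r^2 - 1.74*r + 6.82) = 13.365*r^5 + 3.4605*r^4 - 11.523*r^3 + 7.9432*r^2 - 8.806*r - 5.0468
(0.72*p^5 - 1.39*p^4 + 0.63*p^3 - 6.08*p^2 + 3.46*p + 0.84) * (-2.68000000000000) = -1.9296*p^5 + 3.7252*p^4 - 1.6884*p^3 + 16.2944*p^2 - 9.2728*p - 2.2512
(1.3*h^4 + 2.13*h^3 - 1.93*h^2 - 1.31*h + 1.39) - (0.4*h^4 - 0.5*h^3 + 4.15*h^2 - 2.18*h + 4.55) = 0.9*h^4 + 2.63*h^3 - 6.08*h^2 + 0.87*h - 3.16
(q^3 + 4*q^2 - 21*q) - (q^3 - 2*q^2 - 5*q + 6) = 6*q^2 - 16*q - 6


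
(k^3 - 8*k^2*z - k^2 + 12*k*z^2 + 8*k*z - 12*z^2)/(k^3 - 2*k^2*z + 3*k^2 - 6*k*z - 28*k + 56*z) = (k^2 - 6*k*z - k + 6*z)/(k^2 + 3*k - 28)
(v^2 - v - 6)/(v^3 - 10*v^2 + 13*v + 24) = (v + 2)/(v^2 - 7*v - 8)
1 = 1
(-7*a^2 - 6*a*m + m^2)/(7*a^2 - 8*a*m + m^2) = (-a - m)/(a - m)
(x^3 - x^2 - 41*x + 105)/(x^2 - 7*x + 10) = (x^2 + 4*x - 21)/(x - 2)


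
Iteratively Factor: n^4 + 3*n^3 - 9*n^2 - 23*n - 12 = (n - 3)*(n^3 + 6*n^2 + 9*n + 4) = (n - 3)*(n + 1)*(n^2 + 5*n + 4) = (n - 3)*(n + 1)^2*(n + 4)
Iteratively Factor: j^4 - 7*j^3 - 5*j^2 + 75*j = (j + 3)*(j^3 - 10*j^2 + 25*j) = (j - 5)*(j + 3)*(j^2 - 5*j) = j*(j - 5)*(j + 3)*(j - 5)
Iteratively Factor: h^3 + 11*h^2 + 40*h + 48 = (h + 3)*(h^2 + 8*h + 16) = (h + 3)*(h + 4)*(h + 4)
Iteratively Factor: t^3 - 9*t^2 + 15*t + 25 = (t - 5)*(t^2 - 4*t - 5) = (t - 5)^2*(t + 1)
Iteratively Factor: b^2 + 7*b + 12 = (b + 3)*(b + 4)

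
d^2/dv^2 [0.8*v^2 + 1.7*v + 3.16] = 1.60000000000000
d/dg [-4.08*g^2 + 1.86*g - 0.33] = 1.86 - 8.16*g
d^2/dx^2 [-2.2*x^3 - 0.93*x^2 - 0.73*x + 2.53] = -13.2*x - 1.86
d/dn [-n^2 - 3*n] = -2*n - 3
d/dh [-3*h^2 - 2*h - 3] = -6*h - 2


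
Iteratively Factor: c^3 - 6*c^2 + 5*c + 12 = (c - 4)*(c^2 - 2*c - 3) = (c - 4)*(c + 1)*(c - 3)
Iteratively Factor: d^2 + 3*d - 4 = (d + 4)*(d - 1)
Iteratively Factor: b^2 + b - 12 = (b - 3)*(b + 4)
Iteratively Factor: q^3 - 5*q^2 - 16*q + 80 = (q - 5)*(q^2 - 16) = (q - 5)*(q - 4)*(q + 4)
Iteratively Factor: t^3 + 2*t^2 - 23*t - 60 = (t + 4)*(t^2 - 2*t - 15) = (t + 3)*(t + 4)*(t - 5)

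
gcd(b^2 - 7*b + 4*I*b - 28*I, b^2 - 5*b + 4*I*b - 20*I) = b + 4*I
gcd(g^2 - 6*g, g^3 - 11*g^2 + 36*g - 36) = g - 6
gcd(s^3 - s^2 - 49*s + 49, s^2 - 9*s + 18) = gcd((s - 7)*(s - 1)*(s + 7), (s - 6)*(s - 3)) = 1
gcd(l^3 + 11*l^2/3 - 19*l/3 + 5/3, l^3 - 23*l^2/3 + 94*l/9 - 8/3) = l - 1/3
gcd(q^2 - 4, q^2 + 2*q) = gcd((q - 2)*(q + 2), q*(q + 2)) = q + 2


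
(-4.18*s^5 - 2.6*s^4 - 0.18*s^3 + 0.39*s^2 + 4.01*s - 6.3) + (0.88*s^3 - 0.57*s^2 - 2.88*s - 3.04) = -4.18*s^5 - 2.6*s^4 + 0.7*s^3 - 0.18*s^2 + 1.13*s - 9.34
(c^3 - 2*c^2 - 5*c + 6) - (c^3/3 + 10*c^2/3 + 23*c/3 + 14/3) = 2*c^3/3 - 16*c^2/3 - 38*c/3 + 4/3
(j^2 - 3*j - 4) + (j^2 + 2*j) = 2*j^2 - j - 4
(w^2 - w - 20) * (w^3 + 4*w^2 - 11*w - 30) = w^5 + 3*w^4 - 35*w^3 - 99*w^2 + 250*w + 600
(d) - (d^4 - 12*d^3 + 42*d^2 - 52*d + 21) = -d^4 + 12*d^3 - 42*d^2 + 53*d - 21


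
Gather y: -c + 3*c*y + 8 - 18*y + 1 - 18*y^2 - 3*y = -c - 18*y^2 + y*(3*c - 21) + 9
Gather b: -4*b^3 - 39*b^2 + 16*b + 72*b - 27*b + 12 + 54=-4*b^3 - 39*b^2 + 61*b + 66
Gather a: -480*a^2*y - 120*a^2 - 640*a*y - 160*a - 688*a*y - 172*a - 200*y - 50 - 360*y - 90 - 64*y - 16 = a^2*(-480*y - 120) + a*(-1328*y - 332) - 624*y - 156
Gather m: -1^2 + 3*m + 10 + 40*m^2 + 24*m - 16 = 40*m^2 + 27*m - 7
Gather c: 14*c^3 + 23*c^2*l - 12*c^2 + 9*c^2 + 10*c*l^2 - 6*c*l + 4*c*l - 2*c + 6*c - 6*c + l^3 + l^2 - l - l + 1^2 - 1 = 14*c^3 + c^2*(23*l - 3) + c*(10*l^2 - 2*l - 2) + l^3 + l^2 - 2*l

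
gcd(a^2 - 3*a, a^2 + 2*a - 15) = a - 3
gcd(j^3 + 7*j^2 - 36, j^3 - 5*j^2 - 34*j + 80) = j - 2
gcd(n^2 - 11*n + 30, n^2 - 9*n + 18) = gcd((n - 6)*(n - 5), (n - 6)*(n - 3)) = n - 6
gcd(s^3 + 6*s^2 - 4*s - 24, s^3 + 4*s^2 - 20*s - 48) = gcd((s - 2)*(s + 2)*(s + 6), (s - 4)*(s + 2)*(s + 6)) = s^2 + 8*s + 12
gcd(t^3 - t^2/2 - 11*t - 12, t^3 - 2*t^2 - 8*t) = t^2 - 2*t - 8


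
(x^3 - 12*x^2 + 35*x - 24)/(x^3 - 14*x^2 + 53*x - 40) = (x - 3)/(x - 5)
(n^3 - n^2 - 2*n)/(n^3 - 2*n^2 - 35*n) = (-n^2 + n + 2)/(-n^2 + 2*n + 35)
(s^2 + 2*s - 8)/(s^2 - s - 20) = (s - 2)/(s - 5)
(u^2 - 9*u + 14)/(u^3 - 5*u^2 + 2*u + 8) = (u - 7)/(u^2 - 3*u - 4)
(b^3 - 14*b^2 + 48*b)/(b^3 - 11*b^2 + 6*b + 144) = b/(b + 3)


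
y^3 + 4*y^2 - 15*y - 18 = (y - 3)*(y + 1)*(y + 6)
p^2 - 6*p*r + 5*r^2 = (p - 5*r)*(p - r)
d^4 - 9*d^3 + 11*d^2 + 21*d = d*(d - 7)*(d - 3)*(d + 1)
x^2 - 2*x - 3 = (x - 3)*(x + 1)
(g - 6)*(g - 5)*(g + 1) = g^3 - 10*g^2 + 19*g + 30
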